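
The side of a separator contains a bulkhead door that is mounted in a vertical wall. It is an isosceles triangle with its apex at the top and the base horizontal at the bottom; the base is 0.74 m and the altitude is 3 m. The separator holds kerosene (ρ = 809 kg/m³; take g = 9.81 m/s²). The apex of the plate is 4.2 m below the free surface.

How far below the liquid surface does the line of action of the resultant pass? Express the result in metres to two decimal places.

γ = ρg = 809 × 9.81 / 1000 = 7.93629 kN/m³.
With the apex up, the centroid sits 2h/3 = 2 × 3/3 = 2 m below the apex, so the centroid depth is h_c = 4.2 + 2 = 6.2 m.
A = ½ × 0.74 × 3 = 1.11 m².
Resultant F = γ·h_c·A = 7.93629 × 6.2 × 1.11 = 54.6175 kN.
I_c = b·h³/36 = 0.74 × 3³/36 = 0.555 m⁴.
Centre of pressure: y_p = y_c + I_c/(y_c·A) = 6.2 + 0.555/(6.2 × 1.11) = 6.2 + 0.0806452 = 6.28065 m along the plane.

h_p = 6.28 m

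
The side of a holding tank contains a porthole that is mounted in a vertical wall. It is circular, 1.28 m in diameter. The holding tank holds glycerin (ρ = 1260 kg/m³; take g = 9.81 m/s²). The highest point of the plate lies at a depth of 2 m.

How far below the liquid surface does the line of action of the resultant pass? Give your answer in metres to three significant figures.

h_p = 2.68 m

γ = ρg = 1260 × 9.81 / 1000 = 12.3606 kN/m³.
The centroid is at the centre, 0.64 m below the top of the plate, so the centroid depth is h_c = 2 + 0.64 = 2.64 m.
A = π(0.64)² = 1.2868 m².
Resultant F = γ·h_c·A = 12.3606 × 2.64 × 1.2868 = 41.9908 kN.
I_c = πr⁴/4 = π × 0.64⁴/4 = 0.131768 m⁴.
Centre of pressure: y_p = y_c + I_c/(y_c·A) = 2.64 + 0.131768/(2.64 × 1.2868) = 2.64 + 0.0387878 = 2.67879 m along the plane.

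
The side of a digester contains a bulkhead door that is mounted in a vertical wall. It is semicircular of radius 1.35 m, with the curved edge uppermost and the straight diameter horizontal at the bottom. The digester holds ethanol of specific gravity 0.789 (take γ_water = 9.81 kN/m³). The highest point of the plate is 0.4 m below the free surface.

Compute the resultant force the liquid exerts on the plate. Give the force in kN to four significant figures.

γ = 0.789 × 9.81 = 7.74009 kN/m³.
The centroid lies 4r/(3π) = 0.572958 m above the diameter, so r − 4r/(3π) = 1.35 − 0.572958 = 0.777042 m below the topmost point, so the centroid depth is h_c = 0.4 + 0.777042 = 1.17704 m.
A = πr²/2 = π × 1.35²/2 = 2.86278 m².
Resultant F = γ·h_c·A = 7.74009 × 1.17704 × 2.86278 = 26.0811 kN.

F ≈ 26.08 kN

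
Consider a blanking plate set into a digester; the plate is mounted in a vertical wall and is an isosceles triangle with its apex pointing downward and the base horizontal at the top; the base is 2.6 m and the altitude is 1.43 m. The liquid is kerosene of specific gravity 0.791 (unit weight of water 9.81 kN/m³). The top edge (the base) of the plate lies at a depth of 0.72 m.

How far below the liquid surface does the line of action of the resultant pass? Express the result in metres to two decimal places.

h_p = 1.29 m

γ = 0.791 × 9.81 = 7.75971 kN/m³.
With the apex down, the centroid sits h/3 = 1.43/3 = 0.476667 m below the base (the top edge), so the centroid depth is h_c = 0.72 + 0.476667 = 1.19667 m.
A = ½ × 2.6 × 1.43 = 1.859 m².
Resultant F = γ·h_c·A = 7.75971 × 1.19667 × 1.859 = 17.2623 kN.
I_c = b·h³/36 = 2.6 × 1.43³/36 = 0.211193 m⁴.
Centre of pressure: y_p = y_c + I_c/(y_c·A) = 1.19667 + 0.211193/(1.19667 × 1.859) = 1.19667 + 0.0949349 = 1.2916 m along the plane.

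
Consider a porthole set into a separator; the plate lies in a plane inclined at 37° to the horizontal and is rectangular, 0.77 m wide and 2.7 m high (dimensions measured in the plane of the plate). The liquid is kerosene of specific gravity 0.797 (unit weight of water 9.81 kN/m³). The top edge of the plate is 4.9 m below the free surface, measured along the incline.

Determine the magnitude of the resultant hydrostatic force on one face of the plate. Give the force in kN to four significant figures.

γ = 0.797 × 9.81 = 7.81857 kN/m³.
Let θ = 37° be the plate's angle to the horizontal; measure y along the incline from where the plane meets the free surface. Vertical depth h = y·sinθ with sinθ = 0.601815.
The centroid lies 2.7/2 = 1.35 m below the top edge, so y_c = 4.9 + 1.35 = 6.25 m and h_c = 6.25 × 0.601815 = 3.76134 m.
A = 0.77 × 2.7 = 2.079 m².
Resultant F = γ·h_c·A = 7.81857 × 3.76134 × 2.079 = 61.1399 kN.

F ≈ 61.14 kN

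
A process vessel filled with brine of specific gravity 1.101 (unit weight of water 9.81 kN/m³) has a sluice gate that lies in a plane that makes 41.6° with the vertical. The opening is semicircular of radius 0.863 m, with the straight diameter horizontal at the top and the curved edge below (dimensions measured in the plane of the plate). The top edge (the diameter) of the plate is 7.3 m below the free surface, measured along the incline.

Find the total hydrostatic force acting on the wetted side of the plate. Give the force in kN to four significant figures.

F ≈ 72.44 kN

γ = 1.101 × 9.81 = 10.80081 kN/m³.
The plate makes 41.6° with the vertical, i.e. θ = 90° − 41.6° = 48.4° to the horizontal. Measuring y along the incline from the free-surface line, vertical depth h = y·sinθ with sinθ = 0.747798.
The centroid of a semicircle lies 4r/(3π) = 0.366269 m from the diameter, here below the top edge, so y_c = 7.3 + 0.366269 = 7.66627 m and h_c = 7.66627 × 0.747798 = 5.73282 m.
A = πr²/2 = π × 0.863²/2 = 1.16988 m².
Resultant F = γ·h_c·A = 10.80081 × 5.73282 × 1.16988 = 72.4379 kN.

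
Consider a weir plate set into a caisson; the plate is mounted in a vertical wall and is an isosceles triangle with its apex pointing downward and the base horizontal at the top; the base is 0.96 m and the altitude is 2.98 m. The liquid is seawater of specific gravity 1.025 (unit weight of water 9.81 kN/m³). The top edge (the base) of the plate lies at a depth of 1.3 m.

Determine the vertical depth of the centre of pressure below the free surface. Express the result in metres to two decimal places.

h_p = 2.51 m

γ = 1.025 × 9.81 = 10.05525 kN/m³.
With the apex down, the centroid sits h/3 = 2.98/3 = 0.993333 m below the base (the top edge), so the centroid depth is h_c = 1.3 + 0.993333 = 2.29333 m.
A = ½ × 0.96 × 2.98 = 1.4304 m².
Resultant F = γ·h_c·A = 10.05525 × 2.29333 × 1.4304 = 32.985 kN.
I_c = b·h³/36 = 0.96 × 2.98³/36 = 0.705696 m⁴.
Centre of pressure: y_p = y_c + I_c/(y_c·A) = 2.29333 + 0.705696/(2.29333 × 1.4304) = 2.29333 + 0.215126 = 2.50846 m along the plane.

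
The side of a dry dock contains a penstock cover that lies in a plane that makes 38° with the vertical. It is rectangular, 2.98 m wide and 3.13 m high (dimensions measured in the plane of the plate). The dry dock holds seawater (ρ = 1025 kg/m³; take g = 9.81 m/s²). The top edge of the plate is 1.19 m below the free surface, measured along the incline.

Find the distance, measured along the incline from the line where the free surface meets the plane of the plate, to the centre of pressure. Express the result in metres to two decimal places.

γ = ρg = 1025 × 9.81 / 1000 = 10.05525 kN/m³.
The plate makes 38° with the vertical, i.e. θ = 90° − 38° = 52° to the horizontal. Measuring y along the incline from the free-surface line, vertical depth h = y·sinθ with sinθ = 0.788011.
The centroid lies 3.13/2 = 1.565 m below the top edge, so y_c = 1.19 + 1.565 = 2.755 m and h_c = 2.755 × 0.788011 = 2.17097 m.
A = 2.98 × 3.13 = 9.3274 m².
Resultant F = γ·h_c·A = 10.05525 × 2.17097 × 9.3274 = 203.614 kN.
I_c = b·h³/12 = 2.98 × 3.13³/12 = 7.61497 m⁴.
Centre of pressure: y_p = y_c + I_c/(y_c·A) = 2.755 + 7.61497/(2.755 × 9.3274) = 2.755 + 0.296337 = 3.05134 m along the plane.

y_p = 3.05 m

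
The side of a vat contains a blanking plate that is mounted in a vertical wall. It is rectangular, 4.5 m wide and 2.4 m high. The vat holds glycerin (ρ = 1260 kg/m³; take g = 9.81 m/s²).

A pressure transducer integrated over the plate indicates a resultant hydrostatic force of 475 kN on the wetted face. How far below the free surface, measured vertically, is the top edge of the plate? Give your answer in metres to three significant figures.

d_top ≈ 2.36 m

γ = ρg = 1260 × 9.81 / 1000 = 12.3606 kN/m³.
A = 4.5 × 2.4 = 10.8 m².
From F = γ·h_c·A, the centroid depth is h_c = 475/(12.3606 × 10.8) = 3.5582 m.
The centroid lies 2.4/2 = 1.2 m below the top edge, so the top edge sits at h_top = 3.5582 − 1.2 = 2.3582 m below the surface.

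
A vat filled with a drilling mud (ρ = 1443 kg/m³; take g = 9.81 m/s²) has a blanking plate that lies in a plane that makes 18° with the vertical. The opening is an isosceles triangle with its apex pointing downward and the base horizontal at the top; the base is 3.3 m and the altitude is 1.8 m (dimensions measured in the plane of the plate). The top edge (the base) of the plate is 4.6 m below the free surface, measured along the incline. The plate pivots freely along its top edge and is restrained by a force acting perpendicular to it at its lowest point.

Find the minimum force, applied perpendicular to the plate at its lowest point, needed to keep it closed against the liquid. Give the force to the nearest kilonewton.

P ≈ 73 kN

γ = ρg = 1443 × 9.81 / 1000 = 14.15583 kN/m³.
The plate makes 18° with the vertical, i.e. θ = 90° − 18° = 72° to the horizontal. Measuring y along the incline from the free-surface line, vertical depth h = y·sinθ with sinθ = 0.951057.
With the apex down, the centroid sits h/3 = 1.8/3 = 0.6 m below the base (the top edge), so y_c = 4.6 + 0.6 = 5.2 m and h_c = 5.2 × 0.951057 = 4.9455 m.
A = ½ × 3.3 × 1.8 = 2.97 m².
Resultant F = γ·h_c·A = 14.15583 × 4.9455 × 2.97 = 207.923 kN.
I_c = b·h³/36 = 3.3 × 1.8³/36 = 0.5346 m⁴.
Centre of pressure: y_p = y_c + I_c/(y_c·A) = 5.2 + 0.5346/(5.2 × 2.97) = 5.2 + 0.0346154 = 5.23462 m along the plane.
The resultant acts 0.6 + 0.0346154 = 0.634615 m (along the plate) below the hinge at the top edge, so the moment about the hinge is M = F × 0.634615 = 207.923 × 0.634615 = 131.951 kN·m.
A normal force at the bottom, 1.8 m from the hinge, must supply this moment: P = 131.951/1.8 = 73.3061 kN.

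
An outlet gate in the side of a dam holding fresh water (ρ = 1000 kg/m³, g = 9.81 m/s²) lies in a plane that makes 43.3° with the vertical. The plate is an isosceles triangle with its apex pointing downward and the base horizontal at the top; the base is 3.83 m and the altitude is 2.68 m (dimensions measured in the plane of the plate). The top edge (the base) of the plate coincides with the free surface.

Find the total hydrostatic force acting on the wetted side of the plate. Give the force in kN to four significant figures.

F ≈ 32.73 kN

γ = ρg = 1000 × 9.81 = 9810 N/m³ = 9.81 kN/m³.
The plate makes 43.3° with the vertical, i.e. θ = 90° − 43.3° = 46.7° to the horizontal. Measuring y along the incline from the free-surface line, vertical depth h = y·sinθ with sinθ = 0.727773.
With the apex down, the centroid sits h/3 = 2.68/3 = 0.893333 m below the base (the top edge), so y_c = 0.893333 m and h_c = 0.893333 × 0.727773 = 0.650144 m.
A = ½ × 3.83 × 2.68 = 5.1322 m².
Resultant F = γ·h_c·A = 9.81 × 0.650144 × 5.1322 = 32.7327 kN.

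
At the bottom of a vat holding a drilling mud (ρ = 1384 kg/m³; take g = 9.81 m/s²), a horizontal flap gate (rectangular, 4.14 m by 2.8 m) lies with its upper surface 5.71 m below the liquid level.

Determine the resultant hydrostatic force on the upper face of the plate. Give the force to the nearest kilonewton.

γ = ρg = 1384 × 9.81 / 1000 = 13.57704 kN/m³.
The plate is horizontal, so pressure is uniform at p = γ·h = 13.57704 × 5.71 = 77.5249 kN/m².
A = 4.14 × 2.8 = 11.592 m².
F = p·A = 77.5249 × 11.592 = 898.669 kN.

F ≈ 899 kN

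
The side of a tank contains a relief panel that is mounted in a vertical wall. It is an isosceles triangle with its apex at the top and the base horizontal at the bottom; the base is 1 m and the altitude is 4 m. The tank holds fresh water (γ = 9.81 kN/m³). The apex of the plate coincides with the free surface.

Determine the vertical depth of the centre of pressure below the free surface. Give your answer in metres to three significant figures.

γ = 9.81 kN/m³.
With the apex up, the centroid sits 2h/3 = 2 × 4/3 = 2.66667 m below the apex, so the centroid depth is h_c = 2.66667 m.
A = ½ × 1 × 4 = 2 m².
Resultant F = γ·h_c·A = 9.81 × 2.66667 × 2 = 52.3201 kN.
I_c = b·h³/36 = 1 × 4³/36 = 1.77778 m⁴.
Centre of pressure: y_p = y_c + I_c/(y_c·A) = 2.66667 + 1.77778/(2.66667 × 2) = 2.66667 + 0.333333 = 3 m along the plane.

h_p = 3.00 m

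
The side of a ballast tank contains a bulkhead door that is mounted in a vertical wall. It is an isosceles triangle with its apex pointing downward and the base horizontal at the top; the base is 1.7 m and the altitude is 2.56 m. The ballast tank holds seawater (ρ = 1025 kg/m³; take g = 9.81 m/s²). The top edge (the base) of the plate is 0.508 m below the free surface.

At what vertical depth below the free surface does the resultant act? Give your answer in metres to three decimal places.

γ = ρg = 1025 × 9.81 / 1000 = 10.05525 kN/m³.
With the apex down, the centroid sits h/3 = 2.56/3 = 0.853333 m below the base (the top edge), so the centroid depth is h_c = 0.508 + 0.853333 = 1.36133 m.
A = ½ × 1.7 × 2.56 = 2.176 m².
Resultant F = γ·h_c·A = 10.05525 × 1.36133 × 2.176 = 29.7862 kN.
I_c = b·h³/36 = 1.7 × 2.56³/36 = 0.792257 m⁴.
Centre of pressure: y_p = y_c + I_c/(y_c·A) = 1.36133 + 0.792257/(1.36133 × 2.176) = 1.36133 + 0.267451 = 1.62878 m along the plane.

h_p = 1.629 m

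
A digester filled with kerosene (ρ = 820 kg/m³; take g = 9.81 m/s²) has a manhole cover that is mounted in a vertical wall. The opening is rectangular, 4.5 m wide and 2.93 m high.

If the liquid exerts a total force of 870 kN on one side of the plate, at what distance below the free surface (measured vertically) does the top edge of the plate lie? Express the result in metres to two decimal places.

d_top ≈ 6.74 m

γ = ρg = 820 × 9.81 / 1000 = 8.0442 kN/m³.
A = 4.5 × 2.93 = 13.185 m².
From F = γ·h_c·A, the centroid depth is h_c = 870/(8.0442 × 13.185) = 8.20269 m.
The centroid lies 2.93/2 = 1.465 m below the top edge, so the top edge sits at h_top = 8.20269 − 1.465 = 6.73769 m below the surface.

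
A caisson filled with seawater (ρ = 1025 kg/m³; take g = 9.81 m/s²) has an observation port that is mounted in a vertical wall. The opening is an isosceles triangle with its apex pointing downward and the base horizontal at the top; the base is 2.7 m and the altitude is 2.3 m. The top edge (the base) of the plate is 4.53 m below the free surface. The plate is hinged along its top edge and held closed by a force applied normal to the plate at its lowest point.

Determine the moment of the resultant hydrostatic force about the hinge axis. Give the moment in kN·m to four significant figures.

M ≈ 136.0 kN·m

γ = ρg = 1025 × 9.81 / 1000 = 10.05525 kN/m³.
With the apex down, the centroid sits h/3 = 2.3/3 = 0.766667 m below the base (the top edge), so the centroid depth is h_c = 4.53 + 0.766667 = 5.29667 m.
A = ½ × 2.7 × 2.3 = 3.105 m².
Resultant F = γ·h_c·A = 10.05525 × 5.29667 × 3.105 = 165.37 kN.
I_c = b·h³/36 = 2.7 × 2.3³/36 = 0.912525 m⁴.
Centre of pressure: y_p = y_c + I_c/(y_c·A) = 5.29667 + 0.912525/(5.29667 × 3.105) = 5.29667 + 0.0554856 = 5.35216 m along the plane.
The resultant acts 0.766667 + 0.0554856 = 0.822153 m (along the plate) below the hinge at the top edge, so the moment about the hinge is M = F × 0.822153 = 165.37 × 0.822153 = 135.959 kN·m.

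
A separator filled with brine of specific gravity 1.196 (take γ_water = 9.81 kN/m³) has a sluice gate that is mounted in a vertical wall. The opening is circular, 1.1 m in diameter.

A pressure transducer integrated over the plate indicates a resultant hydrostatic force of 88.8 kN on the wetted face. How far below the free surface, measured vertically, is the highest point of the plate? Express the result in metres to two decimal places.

d_top ≈ 7.41 m

γ = 1.196 × 9.81 = 11.73276 kN/m³.
A = π(0.55)² = 0.950332 m².
From F = γ·h_c·A, the centroid depth is h_c = 88.8/(11.73276 × 0.950332) = 7.96411 m.
The centroid is at the centre, 0.55 m below the top of the plate, so the highest point sits at h_top = 7.96411 − 0.55 = 7.41411 m below the surface.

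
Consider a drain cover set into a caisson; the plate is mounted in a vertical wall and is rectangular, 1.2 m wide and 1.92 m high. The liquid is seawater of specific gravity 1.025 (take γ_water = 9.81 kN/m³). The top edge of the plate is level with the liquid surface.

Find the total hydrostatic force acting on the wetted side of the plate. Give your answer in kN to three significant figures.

γ = 1.025 × 9.81 = 10.05525 kN/m³.
The centroid lies 1.92/2 = 0.96 m below the top edge, so the centroid depth is h_c = 0.96 m.
A = 1.2 × 1.92 = 2.304 m².
Resultant F = γ·h_c·A = 10.05525 × 0.96 × 2.304 = 22.2406 kN.

F ≈ 22.2 kN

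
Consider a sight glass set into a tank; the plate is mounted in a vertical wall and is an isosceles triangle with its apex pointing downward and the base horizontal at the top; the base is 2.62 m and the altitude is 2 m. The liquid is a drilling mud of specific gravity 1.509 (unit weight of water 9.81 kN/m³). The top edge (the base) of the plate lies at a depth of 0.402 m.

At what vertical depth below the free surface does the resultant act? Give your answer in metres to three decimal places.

h_p = 1.277 m

γ = 1.509 × 9.81 = 14.80329 kN/m³.
With the apex down, the centroid sits h/3 = 2/3 = 0.666667 m below the base (the top edge), so the centroid depth is h_c = 0.402 + 0.666667 = 1.06867 m.
A = ½ × 2.62 × 2 = 2.62 m².
Resultant F = γ·h_c·A = 14.80329 × 1.06867 × 2.62 = 41.448 kN.
I_c = b·h³/36 = 2.62 × 2³/36 = 0.582222 m⁴.
Centre of pressure: y_p = y_c + I_c/(y_c·A) = 1.06867 + 0.582222/(1.06867 × 2.62) = 1.06867 + 0.207943 = 1.27661 m along the plane.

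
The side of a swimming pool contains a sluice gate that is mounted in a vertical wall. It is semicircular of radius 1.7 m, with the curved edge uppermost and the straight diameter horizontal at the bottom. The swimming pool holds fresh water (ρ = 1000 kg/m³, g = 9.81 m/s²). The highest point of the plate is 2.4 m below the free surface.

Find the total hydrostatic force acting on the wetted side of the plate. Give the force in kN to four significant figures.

γ = ρg = 1000 × 9.81 = 9810 N/m³ = 9.81 kN/m³.
The centroid lies 4r/(3π) = 0.721502 m above the diameter, so r − 4r/(3π) = 1.7 − 0.721502 = 0.978498 m below the topmost point, so the centroid depth is h_c = 2.4 + 0.978498 = 3.3785 m.
A = πr²/2 = π × 1.7²/2 = 4.5396 m².
Resultant F = γ·h_c·A = 9.81 × 3.3785 × 4.5396 = 150.456 kN.

F ≈ 150.5 kN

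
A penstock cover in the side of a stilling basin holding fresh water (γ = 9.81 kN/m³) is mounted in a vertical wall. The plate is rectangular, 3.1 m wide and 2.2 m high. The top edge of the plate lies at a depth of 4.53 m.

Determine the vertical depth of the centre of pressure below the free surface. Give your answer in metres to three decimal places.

γ = 9.81 kN/m³.
The centroid lies 2.2/2 = 1.1 m below the top edge, so the centroid depth is h_c = 4.53 + 1.1 = 5.63 m.
A = 3.1 × 2.2 = 6.82 m².
Resultant F = γ·h_c·A = 9.81 × 5.63 × 6.82 = 376.671 kN.
I_c = b·h³/12 = 3.1 × 2.2³/12 = 2.75073 m⁴.
Centre of pressure: y_p = y_c + I_c/(y_c·A) = 5.63 + 2.75073/(5.63 × 6.82) = 5.63 + 0.0716399 = 5.70164 m along the plane.

h_p = 5.702 m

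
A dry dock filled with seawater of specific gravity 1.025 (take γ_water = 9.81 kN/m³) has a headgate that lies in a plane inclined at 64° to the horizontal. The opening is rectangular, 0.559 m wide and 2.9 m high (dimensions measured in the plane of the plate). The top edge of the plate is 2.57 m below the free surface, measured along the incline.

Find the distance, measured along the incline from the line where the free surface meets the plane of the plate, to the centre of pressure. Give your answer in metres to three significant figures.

y_p = 4.19 m

γ = 1.025 × 9.81 = 10.05525 kN/m³.
Let θ = 64° be the plate's angle to the horizontal; measure y along the incline from where the plane meets the free surface. Vertical depth h = y·sinθ with sinθ = 0.898794.
The centroid lies 2.9/2 = 1.45 m below the top edge, so y_c = 2.57 + 1.45 = 4.02 m and h_c = 4.02 × 0.898794 = 3.61315 m.
A = 0.559 × 2.9 = 1.6211 m².
Resultant F = γ·h_c·A = 10.05525 × 3.61315 × 1.6211 = 58.8964 kN.
I_c = b·h³/12 = 0.559 × 2.9³/12 = 1.13612 m⁴.
Centre of pressure: y_p = y_c + I_c/(y_c·A) = 4.02 + 1.13612/(4.02 × 1.6211) = 4.02 + 0.174337 = 4.19434 m along the plane.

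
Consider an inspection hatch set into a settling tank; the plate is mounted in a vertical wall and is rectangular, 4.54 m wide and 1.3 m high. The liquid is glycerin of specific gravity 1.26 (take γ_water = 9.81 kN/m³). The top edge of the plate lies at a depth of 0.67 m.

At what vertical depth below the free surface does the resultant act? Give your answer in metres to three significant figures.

γ = 1.26 × 9.81 = 12.3606 kN/m³.
The centroid lies 1.3/2 = 0.65 m below the top edge, so the centroid depth is h_c = 0.67 + 0.65 = 1.32 m.
A = 4.54 × 1.3 = 5.902 m².
Resultant F = γ·h_c·A = 12.3606 × 1.32 × 5.902 = 96.297 kN.
I_c = b·h³/12 = 4.54 × 1.3³/12 = 0.831198 m⁴.
Centre of pressure: y_p = y_c + I_c/(y_c·A) = 1.32 + 0.831198/(1.32 × 5.902) = 1.32 + 0.106692 = 1.42669 m along the plane.

h_p = 1.43 m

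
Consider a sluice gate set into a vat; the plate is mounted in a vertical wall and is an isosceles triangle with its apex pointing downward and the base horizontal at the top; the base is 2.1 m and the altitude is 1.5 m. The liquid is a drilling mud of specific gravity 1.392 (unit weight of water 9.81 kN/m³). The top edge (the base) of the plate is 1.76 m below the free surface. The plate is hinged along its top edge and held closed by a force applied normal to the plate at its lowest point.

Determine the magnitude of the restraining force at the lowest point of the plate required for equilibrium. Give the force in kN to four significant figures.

γ = 1.392 × 9.81 = 13.65552 kN/m³.
With the apex down, the centroid sits h/3 = 1.5/3 = 0.5 m below the base (the top edge), so the centroid depth is h_c = 1.76 + 0.5 = 2.26 m.
A = ½ × 2.1 × 1.5 = 1.575 m².
Resultant F = γ·h_c·A = 13.65552 × 2.26 × 1.575 = 48.6068 kN.
I_c = b·h³/36 = 2.1 × 1.5³/36 = 0.196875 m⁴.
Centre of pressure: y_p = y_c + I_c/(y_c·A) = 2.26 + 0.196875/(2.26 × 1.575) = 2.26 + 0.0553097 = 2.31531 m along the plane.
The resultant acts 0.5 + 0.0553097 = 0.55531 m (along the plate) below the hinge at the top edge, so the moment about the hinge is M = F × 0.55531 = 48.6068 × 0.55531 = 26.9918 kN·m.
A normal force at the bottom, 1.5 m from the hinge, must supply this moment: P = 26.9918/1.5 = 17.9945 kN.

P ≈ 17.99 kN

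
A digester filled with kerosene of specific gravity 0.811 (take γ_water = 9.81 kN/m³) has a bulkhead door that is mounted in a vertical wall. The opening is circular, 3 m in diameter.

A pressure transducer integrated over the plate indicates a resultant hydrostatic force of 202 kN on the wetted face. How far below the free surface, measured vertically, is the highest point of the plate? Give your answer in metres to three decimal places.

γ = 0.811 × 9.81 = 7.95591 kN/m³.
A = π(1.5)² = 7.06858 m².
From F = γ·h_c·A, the centroid depth is h_c = 202/(7.95591 × 7.06858) = 3.59194 m.
The centroid is at the centre, 1.5 m below the top of the plate, so the highest point sits at h_top = 3.59194 − 1.5 = 2.09194 m below the surface.

d_top ≈ 2.092 m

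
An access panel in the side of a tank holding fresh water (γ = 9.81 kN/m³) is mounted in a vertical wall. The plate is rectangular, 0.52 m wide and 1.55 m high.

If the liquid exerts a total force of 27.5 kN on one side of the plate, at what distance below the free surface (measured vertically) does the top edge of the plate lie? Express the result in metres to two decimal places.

γ = 9.81 kN/m³.
A = 0.52 × 1.55 = 0.806 m².
From F = γ·h_c·A, the centroid depth is h_c = 27.5/(9.81 × 0.806) = 3.47799 m.
The centroid lies 1.55/2 = 0.775 m below the top edge, so the top edge sits at h_top = 3.47799 − 0.775 = 2.70299 m below the surface.

d_top ≈ 2.70 m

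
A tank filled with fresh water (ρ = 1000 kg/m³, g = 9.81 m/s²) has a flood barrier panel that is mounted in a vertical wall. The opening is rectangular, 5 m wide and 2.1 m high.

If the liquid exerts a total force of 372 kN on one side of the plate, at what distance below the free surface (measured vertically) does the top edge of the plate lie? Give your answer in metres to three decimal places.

γ = ρg = 1000 × 9.81 = 9810 N/m³ = 9.81 kN/m³.
A = 5 × 2.1 = 10.5 m².
From F = γ·h_c·A, the centroid depth is h_c = 372/(9.81 × 10.5) = 3.61148 m.
The centroid lies 2.1/2 = 1.05 m below the top edge, so the top edge sits at h_top = 3.61148 − 1.05 = 2.56148 m below the surface.

d_top ≈ 2.561 m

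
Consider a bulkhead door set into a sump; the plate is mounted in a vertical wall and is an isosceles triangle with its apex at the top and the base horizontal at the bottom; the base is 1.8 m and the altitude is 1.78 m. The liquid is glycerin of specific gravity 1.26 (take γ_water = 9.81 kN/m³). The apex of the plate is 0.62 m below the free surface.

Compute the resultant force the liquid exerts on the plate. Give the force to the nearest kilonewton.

F ≈ 36 kN

γ = 1.26 × 9.81 = 12.3606 kN/m³.
With the apex up, the centroid sits 2h/3 = 2 × 1.78/3 = 1.18667 m below the apex, so the centroid depth is h_c = 0.62 + 1.18667 = 1.80667 m.
A = ½ × 1.8 × 1.78 = 1.602 m².
Resultant F = γ·h_c·A = 12.3606 × 1.80667 × 1.602 = 35.7751 kN.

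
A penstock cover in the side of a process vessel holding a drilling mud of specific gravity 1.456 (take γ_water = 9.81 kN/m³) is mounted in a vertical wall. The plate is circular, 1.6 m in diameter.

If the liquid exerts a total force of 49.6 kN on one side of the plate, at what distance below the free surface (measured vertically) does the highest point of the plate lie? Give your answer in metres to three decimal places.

d_top ≈ 0.927 m

γ = 1.456 × 9.81 = 14.28336 kN/m³.
A = π(0.8)² = 2.01062 m².
From F = γ·h_c·A, the centroid depth is h_c = 49.6/(14.28336 × 2.01062) = 1.72712 m.
The centroid is at the centre, 0.8 m below the top of the plate, so the highest point sits at h_top = 1.72712 − 0.8 = 0.92712 m below the surface.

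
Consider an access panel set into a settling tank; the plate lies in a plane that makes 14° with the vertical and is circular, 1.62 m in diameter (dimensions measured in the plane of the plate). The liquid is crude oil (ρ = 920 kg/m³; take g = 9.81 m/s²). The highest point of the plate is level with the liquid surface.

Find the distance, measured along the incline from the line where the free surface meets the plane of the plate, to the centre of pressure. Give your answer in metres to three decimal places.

y_p = 1.013 m

γ = ρg = 920 × 9.81 / 1000 = 9.0252 kN/m³.
The plate makes 14° with the vertical, i.e. θ = 90° − 14° = 76° to the horizontal. Measuring y along the incline from the free-surface line, vertical depth h = y·sinθ with sinθ = 0.970296.
The centroid is at the centre, 0.81 m below the top of the plate, so y_c = 0.81 m and h_c = 0.81 × 0.970296 = 0.78594 m.
A = π(0.81)² = 2.0612 m².
Resultant F = γ·h_c·A = 9.0252 × 0.78594 × 2.0612 = 14.6206 kN.
I_c = πr⁴/4 = π × 0.81⁴/4 = 0.338088 m⁴.
Centre of pressure: y_p = y_c + I_c/(y_c·A) = 0.81 + 0.338088/(0.81 × 2.0612) = 0.81 + 0.2025 = 1.0125 m along the plane.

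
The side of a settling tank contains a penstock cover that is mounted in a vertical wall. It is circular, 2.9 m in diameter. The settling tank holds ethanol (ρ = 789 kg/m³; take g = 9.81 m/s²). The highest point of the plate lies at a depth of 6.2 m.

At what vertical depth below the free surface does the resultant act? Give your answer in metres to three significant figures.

h_p = 7.72 m

γ = ρg = 789 × 9.81 / 1000 = 7.74009 kN/m³.
The centroid is at the centre, 1.45 m below the top of the plate, so the centroid depth is h_c = 6.2 + 1.45 = 7.65 m.
A = π(1.45)² = 6.6052 m².
Resultant F = γ·h_c·A = 7.74009 × 7.65 × 6.6052 = 391.105 kN.
I_c = πr⁴/4 = π × 1.45⁴/4 = 3.47186 m⁴.
Centre of pressure: y_p = y_c + I_c/(y_c·A) = 7.65 + 3.47186/(7.65 × 6.6052) = 7.65 + 0.0687092 = 7.71871 m along the plane.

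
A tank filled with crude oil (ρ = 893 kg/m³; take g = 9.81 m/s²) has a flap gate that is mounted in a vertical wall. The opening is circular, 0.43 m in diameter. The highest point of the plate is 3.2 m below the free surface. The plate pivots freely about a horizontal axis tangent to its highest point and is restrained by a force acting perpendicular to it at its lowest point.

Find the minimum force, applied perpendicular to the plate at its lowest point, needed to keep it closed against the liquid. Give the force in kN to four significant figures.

P ≈ 2.206 kN

γ = ρg = 893 × 9.81 / 1000 = 8.76033 kN/m³.
The centroid is at the centre, 0.215 m below the top of the plate, so the centroid depth is h_c = 3.2 + 0.215 = 3.415 m.
A = π(0.215)² = 0.14522 m².
Resultant F = γ·h_c·A = 8.76033 × 3.415 × 0.14522 = 4.34448 kN.
I_c = πr⁴/4 = π × 0.215⁴/4 = 0.0016782 m⁴.
Centre of pressure: y_p = y_c + I_c/(y_c·A) = 3.415 + 0.0016782/(3.415 × 0.14522) = 3.415 + 0.00338397 = 3.41838 m along the plane.
The resultant acts 0.215 + 0.00338397 = 0.218384 m (along the plate) below the hinge at the top edge, so the moment about the hinge is M = F × 0.218384 = 4.34448 × 0.218384 = 0.948765 kN·m.
A normal force at the bottom, 0.43 m from the hinge, must supply this moment: P = 0.948765/0.43 = 2.20643 kN.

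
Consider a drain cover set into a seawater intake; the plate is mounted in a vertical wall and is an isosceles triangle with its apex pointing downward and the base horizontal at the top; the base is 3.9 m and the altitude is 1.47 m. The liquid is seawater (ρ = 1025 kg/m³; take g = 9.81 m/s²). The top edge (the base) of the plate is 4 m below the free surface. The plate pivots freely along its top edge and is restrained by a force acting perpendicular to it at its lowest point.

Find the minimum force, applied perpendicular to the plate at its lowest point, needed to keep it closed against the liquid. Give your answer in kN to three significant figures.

γ = ρg = 1025 × 9.81 / 1000 = 10.05525 kN/m³.
With the apex down, the centroid sits h/3 = 1.47/3 = 0.49 m below the base (the top edge), so the centroid depth is h_c = 4 + 0.49 = 4.49 m.
A = ½ × 3.9 × 1.47 = 2.8665 m².
Resultant F = γ·h_c·A = 10.05525 × 4.49 × 2.8665 = 129.417 kN.
I_c = b·h³/36 = 3.9 × 1.47³/36 = 0.344123 m⁴.
Centre of pressure: y_p = y_c + I_c/(y_c·A) = 4.49 + 0.344123/(4.49 × 2.8665) = 4.49 + 0.0267372 = 4.51674 m along the plane.
The resultant acts 0.49 + 0.0267372 = 0.516737 m (along the plate) below the hinge at the top edge, so the moment about the hinge is M = F × 0.516737 = 129.417 × 0.516737 = 66.8746 kN·m.
A normal force at the bottom, 1.47 m from the hinge, must supply this moment: P = 66.8746/1.47 = 45.4929 kN.

P ≈ 45.5 kN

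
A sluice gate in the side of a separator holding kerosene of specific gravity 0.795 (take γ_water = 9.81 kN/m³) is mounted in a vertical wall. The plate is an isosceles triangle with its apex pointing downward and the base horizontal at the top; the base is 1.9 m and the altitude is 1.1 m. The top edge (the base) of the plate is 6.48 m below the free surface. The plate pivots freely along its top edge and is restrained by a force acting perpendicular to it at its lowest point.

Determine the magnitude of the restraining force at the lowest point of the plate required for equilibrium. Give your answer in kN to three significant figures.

P ≈ 19.1 kN

γ = 0.795 × 9.81 = 7.79895 kN/m³.
With the apex down, the centroid sits h/3 = 1.1/3 = 0.366667 m below the base (the top edge), so the centroid depth is h_c = 6.48 + 0.366667 = 6.84667 m.
A = ½ × 1.9 × 1.1 = 1.045 m².
Resultant F = γ·h_c·A = 7.79895 × 6.84667 × 1.045 = 55.7997 kN.
I_c = b·h³/36 = 1.9 × 1.1³/36 = 0.0702472 m⁴.
Centre of pressure: y_p = y_c + I_c/(y_c·A) = 6.84667 + 0.0702472/(6.84667 × 1.045) = 6.84667 + 0.00981823 = 6.85649 m along the plane.
The resultant acts 0.366667 + 0.00981823 = 0.376485 m (along the plate) below the hinge at the top edge, so the moment about the hinge is M = F × 0.376485 = 55.7997 × 0.376485 = 21.0078 kN·m.
A normal force at the bottom, 1.1 m from the hinge, must supply this moment: P = 21.0078/1.1 = 19.098 kN.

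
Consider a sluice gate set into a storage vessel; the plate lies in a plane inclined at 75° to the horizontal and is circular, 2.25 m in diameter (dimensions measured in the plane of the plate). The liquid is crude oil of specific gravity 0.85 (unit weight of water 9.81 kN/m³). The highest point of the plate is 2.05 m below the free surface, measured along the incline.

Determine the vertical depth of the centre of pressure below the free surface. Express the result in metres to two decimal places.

γ = 0.85 × 9.81 = 8.3385 kN/m³.
Let θ = 75° be the plate's angle to the horizontal; measure y along the incline from where the plane meets the free surface. Vertical depth h = y·sinθ with sinθ = 0.965926.
The centroid is at the centre, 1.125 m below the top of the plate, so y_c = 2.05 + 1.125 = 3.175 m and h_c = 3.175 × 0.965926 = 3.06682 m.
A = π(1.125)² = 3.97608 m².
Resultant F = γ·h_c·A = 8.3385 × 3.06682 × 3.97608 = 101.679 kN.
I_c = πr⁴/4 = π × 1.125⁴/4 = 1.25806 m⁴.
Centre of pressure: y_p = y_c + I_c/(y_c·A) = 3.175 + 1.25806/(3.175 × 3.97608) = 3.175 + 0.0996558 = 3.27466 m along the plane.
Vertically, h_p = y_p·sinθ = 3.27466 × 0.965926 = 3.16308 m.

h_p = 3.16 m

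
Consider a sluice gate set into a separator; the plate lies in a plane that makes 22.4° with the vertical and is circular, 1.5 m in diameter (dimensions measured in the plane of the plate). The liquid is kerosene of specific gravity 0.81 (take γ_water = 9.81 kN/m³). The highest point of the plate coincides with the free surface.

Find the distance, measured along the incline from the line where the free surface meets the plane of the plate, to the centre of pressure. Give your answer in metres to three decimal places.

γ = 0.81 × 9.81 = 7.9461 kN/m³.
The plate makes 22.4° with the vertical, i.e. θ = 90° − 22.4° = 67.6° to the horizontal. Measuring y along the incline from the free-surface line, vertical depth h = y·sinθ with sinθ = 0.924546.
The centroid is at the centre, 0.75 m below the top of the plate, so y_c = 0.75 m and h_c = 0.75 × 0.924546 = 0.69341 m.
A = π(0.75)² = 1.76715 m².
Resultant F = γ·h_c·A = 7.9461 × 0.69341 × 1.76715 = 9.73683 kN.
I_c = πr⁴/4 = π × 0.75⁴/4 = 0.248505 m⁴.
Centre of pressure: y_p = y_c + I_c/(y_c·A) = 0.75 + 0.248505/(0.75 × 1.76715) = 0.75 + 0.1875 = 0.9375 m along the plane.

y_p = 0.938 m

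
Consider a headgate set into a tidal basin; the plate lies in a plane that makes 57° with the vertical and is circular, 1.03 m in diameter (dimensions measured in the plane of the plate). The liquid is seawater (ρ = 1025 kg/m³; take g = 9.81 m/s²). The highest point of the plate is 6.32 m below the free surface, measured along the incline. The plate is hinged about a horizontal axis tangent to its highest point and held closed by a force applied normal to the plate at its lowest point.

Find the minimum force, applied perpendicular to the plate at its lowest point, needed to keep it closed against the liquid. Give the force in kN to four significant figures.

P ≈ 15.89 kN

γ = ρg = 1025 × 9.81 / 1000 = 10.05525 kN/m³.
The plate makes 57° with the vertical, i.e. θ = 90° − 57° = 33° to the horizontal. Measuring y along the incline from the free-surface line, vertical depth h = y·sinθ with sinθ = 0.544639.
The centroid is at the centre, 0.515 m below the top of the plate, so y_c = 6.32 + 0.515 = 6.835 m and h_c = 6.835 × 0.544639 = 3.72261 m.
A = π(0.515)² = 0.833229 m².
Resultant F = γ·h_c·A = 10.05525 × 3.72261 × 0.833229 = 31.1892 kN.
I_c = πr⁴/4 = π × 0.515⁴/4 = 0.0552483 m⁴.
Centre of pressure: y_p = y_c + I_c/(y_c·A) = 6.835 + 0.0552483/(6.835 × 0.833229) = 6.835 + 0.00970099 = 6.8447 m along the plane.
The resultant acts 0.515 + 0.00970099 = 0.524701 m (along the plate) below the hinge at the top edge, so the moment about the hinge is M = F × 0.524701 = 31.1892 × 0.524701 = 16.365 kN·m.
A normal force at the bottom, 1.03 m from the hinge, must supply this moment: P = 16.365/1.03 = 15.8883 kN.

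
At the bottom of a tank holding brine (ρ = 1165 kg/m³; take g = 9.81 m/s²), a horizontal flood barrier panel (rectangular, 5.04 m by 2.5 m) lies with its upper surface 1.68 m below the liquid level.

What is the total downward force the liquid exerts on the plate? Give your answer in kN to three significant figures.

F ≈ 242 kN

γ = ρg = 1165 × 9.81 / 1000 = 11.42865 kN/m³.
The plate is horizontal, so pressure is uniform at p = γ·h = 11.42865 × 1.68 = 19.2001 kN/m².
A = 5.04 × 2.5 = 12.6 m².
F = p·A = 19.2001 × 12.6 = 241.921 kN.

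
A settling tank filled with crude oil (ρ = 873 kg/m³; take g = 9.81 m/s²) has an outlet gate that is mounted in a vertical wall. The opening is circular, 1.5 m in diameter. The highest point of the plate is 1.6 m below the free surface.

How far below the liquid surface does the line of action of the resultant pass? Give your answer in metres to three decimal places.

h_p = 2.410 m

γ = ρg = 873 × 9.81 / 1000 = 8.56413 kN/m³.
The centroid is at the centre, 0.75 m below the top of the plate, so the centroid depth is h_c = 1.6 + 0.75 = 2.35 m.
A = π(0.75)² = 1.76715 m².
Resultant F = γ·h_c·A = 8.56413 × 2.35 × 1.76715 = 35.5651 kN.
I_c = πr⁴/4 = π × 0.75⁴/4 = 0.248505 m⁴.
Centre of pressure: y_p = y_c + I_c/(y_c·A) = 2.35 + 0.248505/(2.35 × 1.76715) = 2.35 + 0.0598403 = 2.40984 m along the plane.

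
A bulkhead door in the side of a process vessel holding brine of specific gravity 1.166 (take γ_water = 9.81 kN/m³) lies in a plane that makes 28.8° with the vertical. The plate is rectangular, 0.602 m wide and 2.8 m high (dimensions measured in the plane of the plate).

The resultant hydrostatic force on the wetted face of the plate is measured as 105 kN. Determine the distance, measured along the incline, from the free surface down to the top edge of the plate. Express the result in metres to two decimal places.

γ = 1.166 × 9.81 = 11.43846 kN/m³.
A = 0.602 × 2.8 = 1.6856 m².
From F = γ·h_c·A, the centroid depth is h_c = 105/(11.43846 × 1.6856) = 5.44587 m.
The plate makes 28.8° with the vertical, i.e. θ = 90° − 28.8° = 61.2° to the horizontal. Measuring y along the incline from the free-surface line, vertical depth h = y·sinθ with sinθ = 0.876307.
Along the incline, y_c = h_c/sinθ = 5.44587/0.876307 = 6.21457 m.
The centroid lies 2.8/2 = 1.4 m below the top edge, so the top edge sits at y_top = 6.21457 − 1.4 = 4.81457 m along the incline.

y_top ≈ 4.81 m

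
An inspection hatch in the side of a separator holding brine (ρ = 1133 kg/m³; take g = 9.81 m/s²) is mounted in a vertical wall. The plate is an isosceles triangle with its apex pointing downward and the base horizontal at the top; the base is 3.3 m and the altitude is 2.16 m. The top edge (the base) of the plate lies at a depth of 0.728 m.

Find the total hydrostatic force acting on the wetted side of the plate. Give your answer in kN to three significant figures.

F ≈ 57.4 kN

γ = ρg = 1133 × 9.81 / 1000 = 11.11473 kN/m³.
With the apex down, the centroid sits h/3 = 2.16/3 = 0.72 m below the base (the top edge), so the centroid depth is h_c = 0.728 + 0.72 = 1.448 m.
A = ½ × 3.3 × 2.16 = 3.564 m².
Resultant F = γ·h_c·A = 11.11473 × 1.448 × 3.564 = 57.3595 kN.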